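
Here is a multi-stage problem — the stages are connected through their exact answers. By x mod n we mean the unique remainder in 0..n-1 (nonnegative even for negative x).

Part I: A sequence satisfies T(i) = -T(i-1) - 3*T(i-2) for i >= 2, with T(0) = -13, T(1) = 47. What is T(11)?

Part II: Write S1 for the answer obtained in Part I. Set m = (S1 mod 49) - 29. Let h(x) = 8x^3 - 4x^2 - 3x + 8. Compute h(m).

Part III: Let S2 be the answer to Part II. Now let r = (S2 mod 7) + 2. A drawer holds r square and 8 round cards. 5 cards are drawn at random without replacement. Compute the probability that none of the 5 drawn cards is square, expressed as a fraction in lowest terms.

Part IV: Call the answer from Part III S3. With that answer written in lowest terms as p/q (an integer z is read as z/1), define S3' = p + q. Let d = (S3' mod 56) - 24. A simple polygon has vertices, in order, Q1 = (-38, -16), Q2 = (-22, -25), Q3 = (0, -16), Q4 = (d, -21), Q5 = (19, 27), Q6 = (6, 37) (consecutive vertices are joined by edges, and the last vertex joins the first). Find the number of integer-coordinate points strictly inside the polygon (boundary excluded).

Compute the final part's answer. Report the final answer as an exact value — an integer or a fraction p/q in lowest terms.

1575

Part I: T(2) = -1*(47) - 3*(-13) = -8; iterating: T(2)=-8, T(3)=-133, T(4)=157, T(5)=242, T(6)=-713, T(7)=-13, T(8)=2152, T(9)=-2113, T(10)=-4343, T(11)=10682; answer 10682
Part II: S1 = 10682; m = -29; 8*(-29)^3 - 4*(-29)^2 - 3*(-29)^1 + 8 = (-195112) + (-3364) + (87) + (8) = -198381; answer -198381
Part III: S2 = -198381; r = 8; total draws C(16,5) = 4368; favorable C(8,5) = 56; P = 1/78; answer 1/78
Part IV: S3 = 1/78; threaded value p + q = 79; d = -1; cross terms: (-38*-25 - -22*-16)=598, (-22*-16 - 0*-25)=352, (0*-21 - -1*-16)=-16, (-1*27 - 19*-21)=372, (19*37 - 6*27)=541, (6*-16 - -38*37)=1310; twice the area = |3157| = 3157; area = 3157/2; boundary points = 1 + 1 + 1 + 4 + 1 + 1 = 9; strictly interior points = area - boundary/2 + 1 = 1575; answer 1575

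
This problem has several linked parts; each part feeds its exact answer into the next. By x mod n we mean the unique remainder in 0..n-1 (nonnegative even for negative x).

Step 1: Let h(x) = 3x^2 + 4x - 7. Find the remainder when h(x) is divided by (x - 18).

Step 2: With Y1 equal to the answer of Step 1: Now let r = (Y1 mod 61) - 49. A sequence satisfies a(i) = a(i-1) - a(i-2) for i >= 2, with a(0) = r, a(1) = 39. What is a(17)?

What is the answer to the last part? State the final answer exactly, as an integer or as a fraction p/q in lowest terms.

-88

Step 1: remainder = value at the root: 3*(18)^2 + 4*(18)^1 - 7 = (972) + (72) + (-7) = 1037; answer 1037
Step 2: Y1 = 1037; r = -49; a(2) = 1*(39) - 1*(-49) = 88; iterating: a(2)=88, a(3)=49, a(4)=-39, a(5)=-88, a(6)=-49, a(7)=39, a(8)=88, a(9)=49, a(10)=-39, a(11)=-88, a(12)=-49, a(13)=39, a(14)=88, a(15)=49, a(16)=-39, a(17)=-88; answer -88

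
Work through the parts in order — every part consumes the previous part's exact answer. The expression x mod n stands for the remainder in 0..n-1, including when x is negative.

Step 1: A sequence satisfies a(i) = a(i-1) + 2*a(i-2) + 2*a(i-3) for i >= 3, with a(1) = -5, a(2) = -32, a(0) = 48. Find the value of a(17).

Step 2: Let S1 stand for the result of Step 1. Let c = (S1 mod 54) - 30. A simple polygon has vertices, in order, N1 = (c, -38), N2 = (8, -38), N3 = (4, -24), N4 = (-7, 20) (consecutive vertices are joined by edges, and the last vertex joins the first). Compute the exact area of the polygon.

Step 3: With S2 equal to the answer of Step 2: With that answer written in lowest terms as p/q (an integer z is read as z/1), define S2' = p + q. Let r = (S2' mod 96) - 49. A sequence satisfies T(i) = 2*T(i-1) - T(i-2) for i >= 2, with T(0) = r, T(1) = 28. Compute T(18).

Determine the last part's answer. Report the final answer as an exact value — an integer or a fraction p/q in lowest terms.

113

Step 1: a(3) = 1*(-32) + 2*(-5) + 2*(48) = 54; iterating: a(3)=54, a(4)=-20, a(5)=24, a(6)=92, a(7)=100, a(8)=332, a(9)=716, a(10)=1580, a(11)=3676, a(12)=8268, a(13)=18780, a(14)=42668, a(15)=96764, a(16)=219660, a(17)=498524; answer 498524
Step 2: S1 = 498524; c = 20; cross terms: (20*-38 - 8*-38)=-456, (8*-24 - 4*-38)=-40, (4*20 - -7*-24)=-88, (-7*-38 - 20*20)=-134; twice the area = |-718| = 718; area = 359; answer 359
Step 3: S2 = 359; threaded value p + q = 360; r = 23; T(2) = 2*(28) - 1*(23) = 33; iterating: T(2)=33, T(3)=38, T(4)=43, T(5)=48, T(6)=53, T(7)=58, T(8)=63, T(9)=68, T(10)=73, T(11)=78, T(12)=83, T(13)=88, T(14)=93, T(15)=98, T(16)=103, T(17)=108, T(18)=113; answer 113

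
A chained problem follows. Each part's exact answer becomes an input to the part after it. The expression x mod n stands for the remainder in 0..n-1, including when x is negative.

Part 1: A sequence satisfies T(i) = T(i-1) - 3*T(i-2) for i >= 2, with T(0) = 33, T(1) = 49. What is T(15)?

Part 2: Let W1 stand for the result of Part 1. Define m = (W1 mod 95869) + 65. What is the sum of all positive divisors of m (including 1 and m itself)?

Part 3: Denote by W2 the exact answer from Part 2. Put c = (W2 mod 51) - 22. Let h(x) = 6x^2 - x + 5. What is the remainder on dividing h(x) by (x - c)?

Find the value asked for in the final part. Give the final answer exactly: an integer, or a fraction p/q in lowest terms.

Part 1: T(2) = 1*(49) - 3*(33) = -50; iterating: T(2)=-50, T(3)=-197, T(4)=-47, T(5)=544, T(6)=685, T(7)=-947, T(8)=-3002, T(9)=-161, T(10)=8845, T(11)=9328, T(12)=-17207, T(13)=-45191, T(14)=6430, T(15)=142003; answer 142003
Part 2: W1 = 142003; m = 46199; 46199 is prime, so its only divisors are 1 and 46199; sigma = 1 + 46199 = 46200; answer 46200
Part 3: W2 = 46200; c = 23; remainder = value at the root: 6*(23)^2 - 1*(23)^1 + 5 = (3174) + (-23) + (5) = 3156; answer 3156

3156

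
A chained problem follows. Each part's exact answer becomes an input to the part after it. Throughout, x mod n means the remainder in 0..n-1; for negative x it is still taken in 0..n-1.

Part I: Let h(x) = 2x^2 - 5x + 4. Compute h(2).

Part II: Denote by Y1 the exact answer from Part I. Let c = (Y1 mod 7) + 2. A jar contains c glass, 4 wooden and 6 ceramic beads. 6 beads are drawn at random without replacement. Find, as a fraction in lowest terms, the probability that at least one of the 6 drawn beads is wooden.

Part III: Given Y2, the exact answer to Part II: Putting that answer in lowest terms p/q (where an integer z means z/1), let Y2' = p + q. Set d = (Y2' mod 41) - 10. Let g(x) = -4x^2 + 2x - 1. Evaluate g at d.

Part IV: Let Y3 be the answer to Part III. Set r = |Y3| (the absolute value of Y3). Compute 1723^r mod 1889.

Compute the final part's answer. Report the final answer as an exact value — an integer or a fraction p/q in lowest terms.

922

Part I: 2*(2)^2 - 5*(2)^1 + 4 = (8) + (-10) + (4) = 2; answer 2
Part II: Y1 = 2; c = 4; total draws C(14,6) = 3003; complement C(10,6) = 210; favorable 3003 - 210 = 2793; P = 133/143; answer 133/143
Part III: Y2 = 133/143; threaded value p + q = 276; d = 20; -4*(20)^2 + 2*(20)^1 - 1 = (-1600) + (40) + (-1) = -1561; answer -1561
Part IV: Y3 = -1561; r = 1561; squarings mod 1889: 1723^1=1723, 1723^2=1110, 1723^4=472, 1723^8=1771, 1723^16=701, 1723^32=261, 1723^64=117, 1723^128=466, 1723^256=1810, 1723^512=574, 1723^1024=790; 1723^1561 = 1723^1 * 1723^8 * 1723^16 * 1723^512 * 1723^1024 = 922 (mod 1889); answer 922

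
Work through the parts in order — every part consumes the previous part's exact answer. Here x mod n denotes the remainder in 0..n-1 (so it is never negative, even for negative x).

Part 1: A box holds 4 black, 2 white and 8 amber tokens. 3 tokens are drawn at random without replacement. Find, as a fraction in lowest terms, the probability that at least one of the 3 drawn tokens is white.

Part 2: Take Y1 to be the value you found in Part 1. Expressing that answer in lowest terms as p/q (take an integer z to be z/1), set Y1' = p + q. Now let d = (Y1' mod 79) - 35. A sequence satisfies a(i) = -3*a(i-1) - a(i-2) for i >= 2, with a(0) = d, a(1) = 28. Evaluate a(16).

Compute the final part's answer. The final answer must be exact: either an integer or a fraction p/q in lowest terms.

-71809172

Part 1: total draws C(14,3) = 364; complement C(12,3) = 220; favorable 364 - 220 = 144; P = 36/91; answer 36/91
Part 2: Y1 = 36/91; threaded value p + q = 127; d = 13; a(2) = -3*(28) - 1*(13) = -97; iterating: a(2)=-97, a(3)=263, a(4)=-692, a(5)=1813, a(6)=-4747, a(7)=12428, a(8)=-32537, a(9)=85183, a(10)=-223012, a(11)=583853, a(12)=-1528547, a(13)=4001788, a(14)=-10476817, a(15)=27428663, a(16)=-71809172; answer -71809172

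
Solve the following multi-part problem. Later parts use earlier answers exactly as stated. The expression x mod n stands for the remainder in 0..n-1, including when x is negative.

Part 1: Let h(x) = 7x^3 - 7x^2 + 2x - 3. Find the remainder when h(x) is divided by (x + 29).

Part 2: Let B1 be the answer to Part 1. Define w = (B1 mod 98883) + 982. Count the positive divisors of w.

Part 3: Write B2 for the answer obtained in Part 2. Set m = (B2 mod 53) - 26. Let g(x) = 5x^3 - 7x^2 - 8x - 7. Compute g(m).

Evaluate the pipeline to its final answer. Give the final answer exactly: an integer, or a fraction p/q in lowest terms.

Part 1: remainder = value at the root: 7*(-29)^3 - 7*(-29)^2 + 2*(-29)^1 - 3 = (-170723) + (-5887) + (-58) + (-3) = -176671; answer -176671
Part 2: B1 = -176671; w = 22077; 22077 = 3^2 * 11 * 223; number of divisors = (2+1) * (1+1) * (1+1) = 12; answer 12
Part 3: B2 = 12; m = -14; 5*(-14)^3 - 7*(-14)^2 - 8*(-14)^1 - 7 = (-13720) + (-1372) + (112) + (-7) = -14987; answer -14987

-14987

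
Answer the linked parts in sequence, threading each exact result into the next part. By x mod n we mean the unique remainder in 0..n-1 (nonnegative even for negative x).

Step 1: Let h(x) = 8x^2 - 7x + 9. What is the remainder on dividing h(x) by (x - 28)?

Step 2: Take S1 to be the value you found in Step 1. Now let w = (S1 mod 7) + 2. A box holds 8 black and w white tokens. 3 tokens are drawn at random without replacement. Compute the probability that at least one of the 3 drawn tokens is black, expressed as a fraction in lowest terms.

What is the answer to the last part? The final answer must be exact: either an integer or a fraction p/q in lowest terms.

54/55

Step 1: remainder = value at the root: 8*(28)^2 - 7*(28)^1 + 9 = (6272) + (-196) + (9) = 6085; answer 6085
Step 2: S1 = 6085; w = 4; total draws C(12,3) = 220; complement C(4,3) = 4; favorable 220 - 4 = 216; P = 54/55; answer 54/55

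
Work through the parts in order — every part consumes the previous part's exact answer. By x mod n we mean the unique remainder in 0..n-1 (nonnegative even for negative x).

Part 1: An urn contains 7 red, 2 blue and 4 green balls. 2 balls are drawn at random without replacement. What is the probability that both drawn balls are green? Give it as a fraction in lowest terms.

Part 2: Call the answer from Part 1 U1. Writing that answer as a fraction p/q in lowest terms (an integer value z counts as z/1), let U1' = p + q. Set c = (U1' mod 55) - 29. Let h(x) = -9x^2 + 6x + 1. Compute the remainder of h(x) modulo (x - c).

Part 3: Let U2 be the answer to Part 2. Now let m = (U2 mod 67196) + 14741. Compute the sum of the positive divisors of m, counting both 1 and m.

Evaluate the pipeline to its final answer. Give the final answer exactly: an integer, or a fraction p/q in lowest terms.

79824

Part 1: total draws C(13,2) = 78; favorable C(4,2) = 6; P = 1/13; answer 1/13
Part 2: U1 = 1/13; threaded value p + q = 14; c = -15; remainder = value at the root: -9*(-15)^2 + 6*(-15)^1 + 1 = (-2025) + (-90) + (1) = -2114; answer -2114
Part 3: U2 = -2114; m = 79823; 79823 is prime, so its only divisors are 1 and 79823; sigma = 1 + 79823 = 79824; answer 79824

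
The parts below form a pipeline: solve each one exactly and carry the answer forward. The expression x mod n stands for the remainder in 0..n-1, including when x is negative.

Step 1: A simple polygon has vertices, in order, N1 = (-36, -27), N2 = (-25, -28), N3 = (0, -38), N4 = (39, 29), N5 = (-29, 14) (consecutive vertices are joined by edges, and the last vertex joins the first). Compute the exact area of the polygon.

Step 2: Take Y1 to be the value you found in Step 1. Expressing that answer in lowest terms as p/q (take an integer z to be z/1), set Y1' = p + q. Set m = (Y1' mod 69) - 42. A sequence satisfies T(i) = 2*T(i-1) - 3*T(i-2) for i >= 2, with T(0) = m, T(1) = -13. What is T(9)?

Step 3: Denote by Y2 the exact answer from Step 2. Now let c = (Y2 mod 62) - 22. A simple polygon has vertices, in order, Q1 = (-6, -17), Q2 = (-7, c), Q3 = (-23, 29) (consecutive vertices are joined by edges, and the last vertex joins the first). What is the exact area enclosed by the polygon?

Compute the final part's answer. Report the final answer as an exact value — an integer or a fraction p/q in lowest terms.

Step 1: cross terms: (-36*-28 - -25*-27)=333, (-25*-38 - 0*-28)=950, (0*29 - 39*-38)=1482, (39*14 - -29*29)=1387, (-29*-27 - -36*14)=1287; twice the area = |5439| = 5439; area = 5439/2; answer 5439/2
Step 2: Y1 = 5439/2; threaded value p + q = 5441; m = 17; T(2) = 2*(-13) - 3*(17) = -77; iterating: T(2)=-77, T(3)=-115, T(4)=1, T(5)=347, T(6)=691, T(7)=341, T(8)=-1391, T(9)=-3805; answer -3805
Step 3: Y2 = -3805; c = 17; cross terms: (-6*17 - -7*-17)=-221, (-7*29 - -23*17)=188, (-23*-17 - -6*29)=565; twice the area = |532| = 532; area = 266; answer 266

266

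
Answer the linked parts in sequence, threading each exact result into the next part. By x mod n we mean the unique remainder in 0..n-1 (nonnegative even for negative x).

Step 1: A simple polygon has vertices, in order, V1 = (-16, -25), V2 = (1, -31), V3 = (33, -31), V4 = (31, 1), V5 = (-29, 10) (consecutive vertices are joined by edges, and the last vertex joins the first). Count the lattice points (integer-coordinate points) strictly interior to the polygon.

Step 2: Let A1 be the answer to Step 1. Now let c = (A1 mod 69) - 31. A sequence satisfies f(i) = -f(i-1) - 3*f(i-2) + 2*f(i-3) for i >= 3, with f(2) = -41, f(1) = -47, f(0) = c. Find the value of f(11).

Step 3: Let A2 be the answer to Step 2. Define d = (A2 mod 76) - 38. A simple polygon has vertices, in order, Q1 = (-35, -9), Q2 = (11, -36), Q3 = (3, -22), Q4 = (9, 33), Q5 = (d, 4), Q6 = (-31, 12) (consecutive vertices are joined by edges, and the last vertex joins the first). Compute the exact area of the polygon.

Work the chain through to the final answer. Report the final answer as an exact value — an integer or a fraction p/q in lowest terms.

Step 1: cross terms: (-16*-31 - 1*-25)=521, (1*-31 - 33*-31)=992, (33*1 - 31*-31)=994, (31*10 - -29*1)=339, (-29*-25 - -16*10)=885; twice the area = |3731| = 3731; area = 3731/2; boundary points = 1 + 32 + 2 + 3 + 1 = 39; strictly interior points = area - boundary/2 + 1 = 1847; answer 1847
Step 2: A1 = 1847; c = 22; f(3) = -1*(-41) - 3*(-47) + 2*(22) = 226; iterating: f(3)=226, f(4)=-197, f(5)=-563, f(6)=1606, f(7)=-311, f(8)=-5633, f(9)=9778, f(10)=6499, f(11)=-47099; answer -47099
Step 3: A2 = -47099; d = -17; cross terms: (-35*-36 - 11*-9)=1359, (11*-22 - 3*-36)=-134, (3*33 - 9*-22)=297, (9*4 - -17*33)=597, (-17*12 - -31*4)=-80, (-31*-9 - -35*12)=699; twice the area = |2738| = 2738; area = 1369; answer 1369

1369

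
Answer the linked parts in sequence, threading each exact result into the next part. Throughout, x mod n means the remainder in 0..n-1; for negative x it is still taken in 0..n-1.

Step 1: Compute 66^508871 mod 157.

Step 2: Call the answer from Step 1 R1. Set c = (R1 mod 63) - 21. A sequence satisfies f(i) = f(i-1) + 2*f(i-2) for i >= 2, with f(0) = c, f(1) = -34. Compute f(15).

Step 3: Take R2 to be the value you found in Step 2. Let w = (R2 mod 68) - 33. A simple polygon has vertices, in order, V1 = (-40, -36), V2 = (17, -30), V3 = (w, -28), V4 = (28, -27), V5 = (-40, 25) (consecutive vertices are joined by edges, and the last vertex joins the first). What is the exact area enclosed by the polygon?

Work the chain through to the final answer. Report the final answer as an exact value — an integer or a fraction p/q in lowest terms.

4129/2

Step 1: squarings mod 157: 66^1=66, 66^2=117, 66^4=30, 66^8=115, 66^16=37, 66^32=113, 66^64=52, 66^128=35, 66^256=126, 66^512=19, 66^1024=47, 66^2048=11, 66^4096=121, 66^8192=40, 66^16384=30, 66^32768=115, 66^65536=37, 66^131072=113, 66^262144=52; 66^508871 = 66^1 * 66^2 * 66^4 * 66^64 * 66^128 * 66^256 * 66^512 * 66^16384 * 66^32768 * 66^65536 * 66^131072 * 66^262144 = 69 (mod 157); answer 69
Step 2: R1 = 69; c = -15; f(2) = 1*(-34) + 2*(-15) = -64; iterating: f(2)=-64, f(3)=-132, f(4)=-260, f(5)=-524, f(6)=-1044, f(7)=-2092, f(8)=-4180, f(9)=-8364, f(10)=-16724, f(11)=-33452, f(12)=-66900, f(13)=-133804, f(14)=-267604, f(15)=-535212; answer -535212
Step 3: R2 = -535212; w = -17; cross terms: (-40*-30 - 17*-36)=1812, (17*-28 - -17*-30)=-986, (-17*-27 - 28*-28)=1243, (28*25 - -40*-27)=-380, (-40*-36 - -40*25)=2440; twice the area = |4129| = 4129; area = 4129/2; answer 4129/2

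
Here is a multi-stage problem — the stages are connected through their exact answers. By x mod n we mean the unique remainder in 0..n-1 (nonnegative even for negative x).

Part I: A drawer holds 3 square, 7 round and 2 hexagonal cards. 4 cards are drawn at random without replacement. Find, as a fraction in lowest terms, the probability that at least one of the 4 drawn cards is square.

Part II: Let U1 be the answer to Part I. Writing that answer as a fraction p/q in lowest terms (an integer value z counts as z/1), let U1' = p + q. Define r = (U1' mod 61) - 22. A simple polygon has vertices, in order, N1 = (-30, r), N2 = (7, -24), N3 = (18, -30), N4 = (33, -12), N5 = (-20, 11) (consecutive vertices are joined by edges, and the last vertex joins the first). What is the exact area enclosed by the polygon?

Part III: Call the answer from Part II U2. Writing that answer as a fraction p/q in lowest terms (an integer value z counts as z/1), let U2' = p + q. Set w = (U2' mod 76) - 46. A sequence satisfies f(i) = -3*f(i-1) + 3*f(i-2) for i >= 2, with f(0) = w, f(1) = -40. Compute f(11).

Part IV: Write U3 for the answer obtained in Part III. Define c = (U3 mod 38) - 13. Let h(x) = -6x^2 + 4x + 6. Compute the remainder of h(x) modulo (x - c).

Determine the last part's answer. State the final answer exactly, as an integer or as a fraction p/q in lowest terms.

-1660

Part I: total draws C(12,4) = 495; complement C(9,4) = 126; favorable 495 - 126 = 369; P = 41/55; answer 41/55
Part II: U1 = 41/55; threaded value p + q = 96; r = 13; cross terms: (-30*-24 - 7*13)=629, (7*-30 - 18*-24)=222, (18*-12 - 33*-30)=774, (33*11 - -20*-12)=123, (-20*13 - -30*11)=70; twice the area = |1818| = 1818; area = 909; answer 909
Part III: U2 = 909; threaded value p + q = 910; w = 28; f(2) = -3*(-40) + 3*(28) = 204; iterating: f(2)=204, f(3)=-732, f(4)=2808, f(5)=-10620, f(6)=40284, f(7)=-152712, f(8)=578988, f(9)=-2195100, f(10)=8322264, f(11)=-31552092; answer -31552092
Part IV: U3 = -31552092; c = 17; remainder = value at the root: -6*(17)^2 + 4*(17)^1 + 6 = (-1734) + (68) + (6) = -1660; answer -1660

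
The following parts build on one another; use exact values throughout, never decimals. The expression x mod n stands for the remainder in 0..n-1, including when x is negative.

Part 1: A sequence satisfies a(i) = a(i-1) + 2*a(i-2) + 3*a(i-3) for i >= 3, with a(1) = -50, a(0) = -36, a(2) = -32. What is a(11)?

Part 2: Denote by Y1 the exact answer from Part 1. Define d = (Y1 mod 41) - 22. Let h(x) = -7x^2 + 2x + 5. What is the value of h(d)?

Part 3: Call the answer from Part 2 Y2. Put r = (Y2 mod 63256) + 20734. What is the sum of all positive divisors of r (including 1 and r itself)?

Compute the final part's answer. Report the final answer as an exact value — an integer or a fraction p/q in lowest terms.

138240

Part 1: a(3) = 1*(-32) + 2*(-50) + 3*(-36) = -240; iterating: a(3)=-240, a(4)=-454, a(5)=-1030, a(6)=-2658, a(7)=-6080, a(8)=-14486, a(9)=-34620, a(10)=-81832, a(11)=-194530; answer -194530
Part 2: Y1 = -194530; d = -7; -7*(-7)^2 + 2*(-7)^1 + 5 = (-343) + (-14) + (5) = -352; answer -352
Part 3: Y2 = -352; r = 83638; 83638 = 2 * 19 * 31 * 71; sigma = (1 + 2) * (1 + 19) * (1 + 31) * (1 + 71) = 3 * 20 * 32 * 72 = 138240; answer 138240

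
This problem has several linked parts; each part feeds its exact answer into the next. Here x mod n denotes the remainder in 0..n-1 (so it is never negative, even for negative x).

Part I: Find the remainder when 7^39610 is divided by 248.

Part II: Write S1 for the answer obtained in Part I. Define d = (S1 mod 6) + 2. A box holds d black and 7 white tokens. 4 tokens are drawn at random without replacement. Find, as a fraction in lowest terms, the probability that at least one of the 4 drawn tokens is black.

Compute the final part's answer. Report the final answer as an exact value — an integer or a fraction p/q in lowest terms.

5/6

Part I: squarings mod 248: 7^1=7, 7^2=49, 7^4=169, 7^8=41, 7^16=193, 7^32=49, 7^64=169, 7^128=41, 7^256=193, 7^512=49, 7^1024=169, 7^2048=41, 7^4096=193, 7^8192=49, 7^16384=169, 7^32768=41; 7^39610 = 7^2 * 7^8 * 7^16 * 7^32 * 7^128 * 7^512 * 7^2048 * 7^4096 * 7^32768 = 25 (mod 248); answer 25
Part II: S1 = 25; d = 3; total draws C(10,4) = 210; complement C(7,4) = 35; favorable 210 - 35 = 175; P = 5/6; answer 5/6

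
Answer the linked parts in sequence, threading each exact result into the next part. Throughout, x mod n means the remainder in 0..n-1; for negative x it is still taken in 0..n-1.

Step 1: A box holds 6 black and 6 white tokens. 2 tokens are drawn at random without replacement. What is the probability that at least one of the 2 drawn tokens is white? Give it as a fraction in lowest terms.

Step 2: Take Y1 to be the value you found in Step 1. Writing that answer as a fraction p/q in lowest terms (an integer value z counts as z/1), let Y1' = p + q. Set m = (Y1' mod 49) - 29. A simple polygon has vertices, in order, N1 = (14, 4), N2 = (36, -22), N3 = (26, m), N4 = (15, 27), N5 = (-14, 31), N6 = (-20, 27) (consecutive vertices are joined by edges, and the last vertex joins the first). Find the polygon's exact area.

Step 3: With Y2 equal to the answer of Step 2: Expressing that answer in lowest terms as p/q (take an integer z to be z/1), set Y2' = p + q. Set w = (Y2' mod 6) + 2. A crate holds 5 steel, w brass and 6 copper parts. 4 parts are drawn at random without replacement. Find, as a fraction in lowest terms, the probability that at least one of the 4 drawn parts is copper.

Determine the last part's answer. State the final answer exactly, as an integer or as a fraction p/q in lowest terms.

57/68

Step 1: total draws C(12,2) = 66; complement C(6,2) = 15; favorable 66 - 15 = 51; P = 17/22; answer 17/22
Step 2: Y1 = 17/22; threaded value p + q = 39; m = 10; cross terms: (14*-22 - 36*4)=-452, (36*10 - 26*-22)=932, (26*27 - 15*10)=552, (15*31 - -14*27)=843, (-14*27 - -20*31)=242, (-20*4 - 14*27)=-458; twice the area = |1659| = 1659; area = 1659/2; answer 1659/2
Step 3: Y2 = 1659/2; threaded value p + q = 1661; w = 7; total draws C(18,4) = 3060; complement C(12,4) = 495; favorable 3060 - 495 = 2565; P = 57/68; answer 57/68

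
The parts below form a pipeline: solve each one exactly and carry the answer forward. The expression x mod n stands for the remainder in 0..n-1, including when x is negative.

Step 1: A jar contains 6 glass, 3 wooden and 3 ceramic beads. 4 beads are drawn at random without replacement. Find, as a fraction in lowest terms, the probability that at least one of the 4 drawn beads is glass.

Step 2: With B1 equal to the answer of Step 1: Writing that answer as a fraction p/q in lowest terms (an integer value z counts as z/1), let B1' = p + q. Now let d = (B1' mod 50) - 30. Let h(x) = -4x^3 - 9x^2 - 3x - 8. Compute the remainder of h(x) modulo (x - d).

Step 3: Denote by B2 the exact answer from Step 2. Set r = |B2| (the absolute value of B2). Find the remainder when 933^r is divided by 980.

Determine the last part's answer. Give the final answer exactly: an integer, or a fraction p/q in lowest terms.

Step 1: total draws C(12,4) = 495; complement C(6,4) = 15; favorable 495 - 15 = 480; P = 32/33; answer 32/33
Step 2: B1 = 32/33; threaded value p + q = 65; d = -15; remainder = value at the root: -4*(-15)^3 - 9*(-15)^2 - 3*(-15)^1 - 8 = (13500) + (-2025) + (45) + (-8) = 11512; answer 11512
Step 3: B2 = 11512; r = 11512; squarings mod 980: 933^1=933, 933^2=249, 933^4=261, 933^8=501, 933^16=121, 933^32=921, 933^64=541, 933^128=641, 933^256=261, 933^512=501, 933^1024=121, 933^2048=921, 933^4096=541, 933^8192=641; 933^11512 = 933^8 * 933^16 * 933^32 * 933^64 * 933^128 * 933^1024 * 933^2048 * 933^8192 = 261 (mod 980); answer 261

261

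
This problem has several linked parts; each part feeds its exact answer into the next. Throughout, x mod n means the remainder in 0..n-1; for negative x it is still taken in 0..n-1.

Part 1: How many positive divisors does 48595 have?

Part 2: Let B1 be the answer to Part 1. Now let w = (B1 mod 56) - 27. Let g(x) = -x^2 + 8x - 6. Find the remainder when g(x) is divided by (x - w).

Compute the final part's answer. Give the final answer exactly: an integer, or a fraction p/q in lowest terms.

-719

Part 1: 48595 = 5 * 9719; number of divisors = (1+1) * (1+1) = 4; answer 4
Part 2: B1 = 4; w = -23; remainder = value at the root: -1*(-23)^2 + 8*(-23)^1 - 6 = (-529) + (-184) + (-6) = -719; answer -719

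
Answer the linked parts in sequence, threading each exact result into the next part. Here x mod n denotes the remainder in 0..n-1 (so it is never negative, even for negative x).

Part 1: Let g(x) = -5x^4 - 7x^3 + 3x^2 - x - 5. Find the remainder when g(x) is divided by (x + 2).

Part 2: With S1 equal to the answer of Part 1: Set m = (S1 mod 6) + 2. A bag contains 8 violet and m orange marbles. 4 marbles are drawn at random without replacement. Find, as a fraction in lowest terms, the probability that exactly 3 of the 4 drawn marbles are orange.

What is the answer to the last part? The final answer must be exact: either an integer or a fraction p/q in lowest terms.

16/143

Part 1: remainder = value at the root: -5*(-2)^4 - 7*(-2)^3 + 3*(-2)^2 - 1*(-2)^1 - 5 = (-80) + (56) + (12) + (2) + (-5) = -15; answer -15
Part 2: S1 = -15; m = 5; total draws C(13,4) = 715; favorable C(5,3)*C(8,1) = 80; P = 16/143; answer 16/143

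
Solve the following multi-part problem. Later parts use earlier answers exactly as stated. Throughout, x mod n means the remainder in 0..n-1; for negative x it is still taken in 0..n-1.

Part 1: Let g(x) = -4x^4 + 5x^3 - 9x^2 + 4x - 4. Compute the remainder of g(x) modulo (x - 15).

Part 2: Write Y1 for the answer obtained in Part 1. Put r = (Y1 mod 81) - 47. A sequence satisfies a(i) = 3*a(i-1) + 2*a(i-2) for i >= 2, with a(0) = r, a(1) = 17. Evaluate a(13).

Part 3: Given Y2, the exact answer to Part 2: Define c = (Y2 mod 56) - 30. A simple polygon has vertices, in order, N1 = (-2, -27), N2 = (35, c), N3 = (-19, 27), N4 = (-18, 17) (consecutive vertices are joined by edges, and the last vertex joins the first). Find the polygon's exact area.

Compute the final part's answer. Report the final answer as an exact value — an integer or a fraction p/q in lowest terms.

1074

Part 1: remainder = value at the root: -4*(15)^4 + 5*(15)^3 - 9*(15)^2 + 4*(15)^1 - 4 = (-202500) + (16875) + (-2025) + (60) + (-4) = -187594; answer -187594
Part 2: Y1 = -187594; r = -45; a(2) = 3*(17) + 2*(-45) = -39; iterating: a(2)=-39, a(3)=-83, a(4)=-327, a(5)=-1147, a(6)=-4095, a(7)=-14579, a(8)=-51927, a(9)=-184939, a(10)=-658671, a(11)=-2345891, a(12)=-8355015, a(13)=-29756827; answer -29756827
Part 3: Y2 = -29756827; c = -25; cross terms: (-2*-25 - 35*-27)=995, (35*27 - -19*-25)=470, (-19*17 - -18*27)=163, (-18*-27 - -2*17)=520; twice the area = |2148| = 2148; area = 1074; answer 1074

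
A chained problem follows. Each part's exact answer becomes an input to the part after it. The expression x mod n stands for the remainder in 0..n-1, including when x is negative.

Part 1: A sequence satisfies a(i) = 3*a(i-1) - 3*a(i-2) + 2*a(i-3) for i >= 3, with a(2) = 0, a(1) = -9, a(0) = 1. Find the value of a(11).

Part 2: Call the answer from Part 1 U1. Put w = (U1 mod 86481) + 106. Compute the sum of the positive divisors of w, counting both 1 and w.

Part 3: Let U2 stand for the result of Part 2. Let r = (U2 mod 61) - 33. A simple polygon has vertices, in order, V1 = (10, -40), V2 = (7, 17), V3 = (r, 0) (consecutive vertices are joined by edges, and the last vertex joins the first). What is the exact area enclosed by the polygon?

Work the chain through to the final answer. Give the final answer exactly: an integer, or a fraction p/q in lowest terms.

453

Part 1: a(3) = 3*(0) - 3*(-9) + 2*(1) = 29; iterating: a(3)=29, a(4)=69, a(5)=120, a(6)=211, a(7)=411, a(8)=840, a(9)=1709, a(10)=3429, a(11)=6840; answer 6840
Part 2: U1 = 6840; w = 6946; 6946 = 2 * 23 * 151; sigma = (1 + 2) * (1 + 23) * (1 + 151) = 3 * 24 * 152 = 10944; answer 10944
Part 3: U2 = 10944; r = -8; cross terms: (10*17 - 7*-40)=450, (7*0 - -8*17)=136, (-8*-40 - 10*0)=320; twice the area = |906| = 906; area = 453; answer 453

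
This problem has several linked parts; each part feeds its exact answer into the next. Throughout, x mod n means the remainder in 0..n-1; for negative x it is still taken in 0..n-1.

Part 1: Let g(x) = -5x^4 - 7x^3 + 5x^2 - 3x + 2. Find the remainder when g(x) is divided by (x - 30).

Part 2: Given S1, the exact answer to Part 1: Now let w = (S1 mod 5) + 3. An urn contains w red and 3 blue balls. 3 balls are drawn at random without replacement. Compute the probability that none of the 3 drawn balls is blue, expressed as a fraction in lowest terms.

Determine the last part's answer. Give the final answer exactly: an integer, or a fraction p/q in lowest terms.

Part 1: remainder = value at the root: -5*(30)^4 - 7*(30)^3 + 5*(30)^2 - 3*(30)^1 + 2 = (-4050000) + (-189000) + (4500) + (-90) + (2) = -4234588; answer -4234588
Part 2: S1 = -4234588; w = 5; total draws C(8,3) = 56; favorable C(5,3) = 10; P = 5/28; answer 5/28

5/28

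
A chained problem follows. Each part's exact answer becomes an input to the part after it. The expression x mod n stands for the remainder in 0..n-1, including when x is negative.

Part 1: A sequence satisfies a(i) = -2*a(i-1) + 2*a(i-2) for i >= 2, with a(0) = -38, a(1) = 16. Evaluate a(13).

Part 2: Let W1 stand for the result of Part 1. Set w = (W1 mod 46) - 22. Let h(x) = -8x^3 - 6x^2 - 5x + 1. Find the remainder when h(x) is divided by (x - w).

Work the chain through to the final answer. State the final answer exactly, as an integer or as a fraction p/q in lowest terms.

Part 1: a(2) = -2*(16) + 2*(-38) = -108; iterating: a(2)=-108, a(3)=248, a(4)=-712, a(5)=1920, a(6)=-5264, a(7)=14368, a(8)=-39264, a(9)=107264, a(10)=-293056, a(11)=800640, a(12)=-2187392, a(13)=5976064; answer 5976064
Part 2: W1 = 5976064; w = -2; remainder = value at the root: -8*(-2)^3 - 6*(-2)^2 - 5*(-2)^1 + 1 = (64) + (-24) + (10) + (1) = 51; answer 51

51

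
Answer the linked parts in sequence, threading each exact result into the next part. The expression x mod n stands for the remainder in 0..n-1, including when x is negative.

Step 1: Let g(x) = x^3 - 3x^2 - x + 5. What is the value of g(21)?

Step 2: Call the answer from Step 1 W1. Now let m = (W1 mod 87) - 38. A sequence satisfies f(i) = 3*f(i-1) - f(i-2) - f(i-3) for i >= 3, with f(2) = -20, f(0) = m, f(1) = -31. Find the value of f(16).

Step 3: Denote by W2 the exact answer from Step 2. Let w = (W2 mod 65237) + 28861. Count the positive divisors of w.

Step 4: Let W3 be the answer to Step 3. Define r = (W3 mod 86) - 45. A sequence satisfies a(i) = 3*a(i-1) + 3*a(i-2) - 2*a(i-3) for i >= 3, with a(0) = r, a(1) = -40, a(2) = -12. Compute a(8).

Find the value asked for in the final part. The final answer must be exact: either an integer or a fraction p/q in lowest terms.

-76944

Step 1: 1*(21)^3 - 3*(21)^2 - 1*(21)^1 + 5 = (9261) + (-1323) + (-21) + (5) = 7922; answer 7922
Step 2: W1 = 7922; m = -33; f(3) = 3*(-20) - 1*(-31) - 1*(-33) = 4; iterating: f(3)=4, f(4)=63, f(5)=205, f(6)=548, f(7)=1376, f(8)=3375, f(9)=8201, f(10)=19852, f(11)=47980, f(12)=115887, f(13)=279829, f(14)=675620, f(15)=1631144, f(16)=3937983; answer 3937983
Step 3: W2 = 3937983; w = 52624; 52624 = 2^4 * 11 * 13 * 23; number of divisors = (4+1) * (1+1) * (1+1) * (1+1) = 40; answer 40
Step 4: W3 = 40; r = -5; a(3) = 3*(-12) + 3*(-40) - 2*(-5) = -146; iterating: a(3)=-146, a(4)=-394, a(5)=-1596, a(6)=-5678, a(7)=-21034, a(8)=-76944; answer -76944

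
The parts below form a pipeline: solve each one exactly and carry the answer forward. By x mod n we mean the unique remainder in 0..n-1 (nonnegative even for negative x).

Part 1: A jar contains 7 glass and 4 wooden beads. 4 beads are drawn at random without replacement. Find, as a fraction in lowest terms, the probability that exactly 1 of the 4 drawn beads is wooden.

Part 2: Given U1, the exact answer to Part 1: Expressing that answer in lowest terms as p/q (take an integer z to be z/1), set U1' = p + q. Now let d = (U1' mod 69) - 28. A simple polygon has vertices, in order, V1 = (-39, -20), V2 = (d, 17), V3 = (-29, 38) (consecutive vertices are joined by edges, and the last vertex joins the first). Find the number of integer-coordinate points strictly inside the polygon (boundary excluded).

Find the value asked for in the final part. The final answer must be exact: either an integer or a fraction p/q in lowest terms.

1495

Part 1: total draws C(11,4) = 330; favorable C(4,1)*C(7,3) = 140; P = 14/33; answer 14/33
Part 2: U1 = 14/33; threaded value p + q = 47; d = 19; cross terms: (-39*17 - 19*-20)=-283, (19*38 - -29*17)=1215, (-29*-20 - -39*38)=2062; twice the area = |2994| = 2994; area = 1497; boundary points = 1 + 3 + 2 = 6; strictly interior points = area - boundary/2 + 1 = 1495; answer 1495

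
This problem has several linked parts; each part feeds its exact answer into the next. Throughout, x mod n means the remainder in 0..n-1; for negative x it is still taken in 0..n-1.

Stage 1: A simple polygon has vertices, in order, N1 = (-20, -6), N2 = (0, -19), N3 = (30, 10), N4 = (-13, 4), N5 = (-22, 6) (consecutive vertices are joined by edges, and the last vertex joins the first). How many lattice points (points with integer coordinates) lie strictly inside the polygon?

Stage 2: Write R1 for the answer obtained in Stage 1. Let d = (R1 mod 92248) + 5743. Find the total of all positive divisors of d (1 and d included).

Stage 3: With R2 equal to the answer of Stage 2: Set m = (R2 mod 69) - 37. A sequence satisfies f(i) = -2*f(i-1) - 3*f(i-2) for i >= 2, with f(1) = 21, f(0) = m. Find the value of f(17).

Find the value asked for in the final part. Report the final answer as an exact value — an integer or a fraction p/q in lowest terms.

Stage 1: cross terms: (-20*-19 - 0*-6)=380, (0*10 - 30*-19)=570, (30*4 - -13*10)=250, (-13*6 - -22*4)=10, (-22*-6 - -20*6)=252; twice the area = |1462| = 1462; area = 731; boundary points = 1 + 1 + 1 + 1 + 2 = 6; strictly interior points = area - boundary/2 + 1 = 729; answer 729
Stage 2: R1 = 729; d = 6472; 6472 = 2^3 * 809; sigma = (1 + 2 + 4 + 8) * (1 + 809) = 15 * 810 = 12150; answer 12150
Stage 3: R2 = 12150; m = -31; f(2) = -2*(21) - 3*(-31) = 51; iterating: f(2)=51, f(3)=-165, f(4)=177, f(5)=141, f(6)=-813, f(7)=1203, f(8)=33, f(9)=-3675, f(10)=7251, f(11)=-3477, f(12)=-14799, f(13)=40029, f(14)=-35661, f(15)=-48765, f(16)=204513, f(17)=-262731; answer -262731

-262731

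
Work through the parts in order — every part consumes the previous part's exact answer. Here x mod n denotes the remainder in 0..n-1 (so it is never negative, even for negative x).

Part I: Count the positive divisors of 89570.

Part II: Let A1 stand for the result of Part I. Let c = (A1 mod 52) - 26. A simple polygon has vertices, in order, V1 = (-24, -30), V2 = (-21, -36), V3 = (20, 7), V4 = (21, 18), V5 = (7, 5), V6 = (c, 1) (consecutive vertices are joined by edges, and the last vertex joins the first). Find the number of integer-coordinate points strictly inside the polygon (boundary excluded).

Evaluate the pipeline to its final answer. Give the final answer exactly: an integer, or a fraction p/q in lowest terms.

547

Part I: 89570 = 2 * 5 * 13^2 * 53; number of divisors = (1+1) * (1+1) * (2+1) * (1+1) = 24; answer 24
Part II: A1 = 24; c = -2; cross terms: (-24*-36 - -21*-30)=234, (-21*7 - 20*-36)=573, (20*18 - 21*7)=213, (21*5 - 7*18)=-21, (7*1 - -2*5)=17, (-2*-30 - -24*1)=84; twice the area = |1100| = 1100; area = 550; boundary points = 3 + 1 + 1 + 1 + 1 + 1 = 8; strictly interior points = area - boundary/2 + 1 = 547; answer 547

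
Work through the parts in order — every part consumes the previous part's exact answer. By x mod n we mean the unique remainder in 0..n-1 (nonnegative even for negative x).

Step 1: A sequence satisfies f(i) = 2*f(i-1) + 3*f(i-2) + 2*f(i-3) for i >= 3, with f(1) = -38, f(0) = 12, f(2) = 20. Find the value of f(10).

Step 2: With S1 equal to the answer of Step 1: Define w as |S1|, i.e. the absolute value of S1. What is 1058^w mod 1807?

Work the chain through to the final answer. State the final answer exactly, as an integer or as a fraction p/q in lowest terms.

1262

Step 1: f(3) = 2*(20) + 3*(-38) + 2*(12) = -50; iterating: f(3)=-50, f(4)=-116, f(5)=-342, f(6)=-1132, f(7)=-3522, f(8)=-11124, f(9)=-35078, f(10)=-110572; answer -110572
Step 2: S1 = -110572; w = 110572; squarings mod 1807: 1058^1=1058, 1058^2=831, 1058^4=287, 1058^8=1054, 1058^16=1418, 1058^32=1340, 1058^64=1249, 1058^128=560, 1058^256=989, 1058^512=534, 1058^1024=1457, 1058^2048=1431, 1058^4096=430, 1058^8192=586, 1058^16384=66, 1058^32768=742, 1058^65536=1236; 1058^110572 = 1058^4 * 1058^8 * 1058^32 * 1058^64 * 1058^128 * 1058^256 * 1058^512 * 1058^1024 * 1058^2048 * 1058^8192 * 1058^32768 * 1058^65536 = 1262 (mod 1807); answer 1262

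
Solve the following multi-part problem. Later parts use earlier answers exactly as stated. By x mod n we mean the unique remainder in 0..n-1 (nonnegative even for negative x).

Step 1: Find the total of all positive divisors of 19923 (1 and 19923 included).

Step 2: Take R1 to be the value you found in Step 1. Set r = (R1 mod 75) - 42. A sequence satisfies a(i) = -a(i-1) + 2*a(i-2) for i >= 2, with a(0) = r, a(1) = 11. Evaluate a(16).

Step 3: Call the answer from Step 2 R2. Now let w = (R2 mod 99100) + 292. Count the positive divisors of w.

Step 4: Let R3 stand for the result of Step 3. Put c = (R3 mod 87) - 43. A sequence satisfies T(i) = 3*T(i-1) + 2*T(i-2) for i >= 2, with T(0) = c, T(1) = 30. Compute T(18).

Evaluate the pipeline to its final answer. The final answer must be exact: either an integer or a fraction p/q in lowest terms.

21332530880

Step 1: 19923 = 3 * 29 * 229; sigma = (1 + 3) * (1 + 29) * (1 + 229) = 4 * 30 * 230 = 27600; answer 27600
Step 2: R1 = 27600; r = -42; a(2) = -1*(11) + 2*(-42) = -95; iterating: a(2)=-95, a(3)=117, a(4)=-307, a(5)=541, a(6)=-1155, a(7)=2237, a(8)=-4547, a(9)=9021, a(10)=-18115, a(11)=36157, a(12)=-72387, a(13)=144701, a(14)=-289475, a(15)=578877, a(16)=-1157827; answer -1157827
Step 3: R2 = -1157827; w = 31665; 31665 = 3 * 5 * 2111; number of divisors = (1+1) * (1+1) * (1+1) = 8; answer 8
Step 4: R3 = 8; c = -35; T(2) = 3*(30) + 2*(-35) = 20; iterating: T(2)=20, T(3)=120, T(4)=400, T(5)=1440, T(6)=5120, T(7)=18240, T(8)=64960, T(9)=231360, T(10)=824000, T(11)=2934720, T(12)=10452160, T(13)=37225920, T(14)=132582080, T(15)=472198080, T(16)=1681758400, T(17)=5989671360, T(18)=21332530880; answer 21332530880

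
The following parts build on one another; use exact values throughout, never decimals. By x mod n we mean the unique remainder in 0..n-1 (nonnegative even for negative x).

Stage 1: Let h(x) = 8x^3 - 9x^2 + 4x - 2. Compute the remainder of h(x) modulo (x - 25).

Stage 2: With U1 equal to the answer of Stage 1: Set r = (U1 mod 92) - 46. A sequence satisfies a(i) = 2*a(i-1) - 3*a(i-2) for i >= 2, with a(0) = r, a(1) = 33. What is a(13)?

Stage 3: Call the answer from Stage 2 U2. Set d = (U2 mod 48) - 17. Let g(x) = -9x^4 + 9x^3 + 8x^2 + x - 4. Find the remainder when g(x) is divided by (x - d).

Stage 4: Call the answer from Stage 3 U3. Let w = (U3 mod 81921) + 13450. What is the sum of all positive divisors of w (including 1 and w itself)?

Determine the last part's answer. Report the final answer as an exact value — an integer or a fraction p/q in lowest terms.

72536

Stage 1: remainder = value at the root: 8*(25)^3 - 9*(25)^2 + 4*(25)^1 - 2 = (125000) + (-5625) + (100) + (-2) = 119473; answer 119473
Stage 2: U1 = 119473; r = 11; a(2) = 2*(33) - 3*(11) = 33; iterating: a(2)=33, a(3)=-33, a(4)=-165, a(5)=-231, a(6)=33, a(7)=759, a(8)=1419, a(9)=561, a(10)=-3135, a(11)=-7953, a(12)=-6501, a(13)=10857; answer 10857
Stage 3: U2 = 10857; d = -8; remainder = value at the root: -9*(-8)^4 + 9*(-8)^3 + 8*(-8)^2 + 1*(-8)^1 - 4 = (-36864) + (-4608) + (512) + (-8) + (-4) = -40972; answer -40972
Stage 4: U3 = -40972; w = 54399; 54399 = 3 * 18133; sigma = (1 + 3) * (1 + 18133) = 4 * 18134 = 72536; answer 72536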